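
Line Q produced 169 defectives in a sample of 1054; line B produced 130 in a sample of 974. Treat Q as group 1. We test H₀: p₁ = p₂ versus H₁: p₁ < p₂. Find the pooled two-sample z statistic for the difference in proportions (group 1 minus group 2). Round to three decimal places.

p̂₁ = 169/1054 = 0.16034, p̂₂ = 130/974 = 0.13347.
Pooled p̂ = (169+130)/(1054+974) = 299/2028 = 0.14744.
SE = √(p̂(1−p̂)(1/n₁+1/n₂)) = √(0.14744·0.85256·0.00197546) = √(0.000248313) = 0.01576.
z = (0.16034 − 0.13347)/0.01576 = 0.02687/0.01576 = 1.705.

z = 1.705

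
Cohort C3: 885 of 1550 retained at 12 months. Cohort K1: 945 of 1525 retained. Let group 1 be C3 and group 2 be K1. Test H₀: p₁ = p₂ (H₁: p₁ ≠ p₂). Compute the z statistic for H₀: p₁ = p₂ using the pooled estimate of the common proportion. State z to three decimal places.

p̂₁ = 885/1550 = 0.57097, p̂₂ = 945/1525 = 0.61967.
Pooled p̂ = (885+945)/(1550+1525) = 1830/3075 = 0.59512.
SE = √(p̂(1−p̂)(1/n₁+1/n₂)) = √(0.59512·0.40488·0.0013009) = √(0.000313454) = 0.01770.
z = (0.57097 − 0.61967)/0.01770 = -0.04870/0.01770 = -2.751.
Two-sided p-value ≈ 2·Φ(−2.751) = 0.0059.

z = -2.751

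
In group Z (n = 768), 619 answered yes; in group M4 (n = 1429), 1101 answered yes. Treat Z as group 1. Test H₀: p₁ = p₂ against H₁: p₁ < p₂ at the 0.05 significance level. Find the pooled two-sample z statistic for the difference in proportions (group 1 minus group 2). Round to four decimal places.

z = 1.9256

p̂₁ = 619/768 = 0.8059896, p̂₂ = 1101/1429 = 0.7704689.
Pooled p̂ = (619+1101)/(768+1429) = 1720/2197 = 0.7828858.
SE = √(0.169976 × 0.00200187) = 0.0184464.
z = (0.8059896 − 0.7704689)/0.0184464 = 0.0355207/0.0184464 = 1.9256.
p-value = P(Z < 1.926) ≈ 0.9729, so at α = 0.05 we fail to reject H₀.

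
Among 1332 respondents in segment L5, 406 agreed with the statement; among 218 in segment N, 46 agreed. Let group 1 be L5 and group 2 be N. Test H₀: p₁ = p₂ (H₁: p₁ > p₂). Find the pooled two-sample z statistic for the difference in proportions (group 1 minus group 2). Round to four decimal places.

p̂₁ = 406/1332 = 0.304805, p̂₂ = 46/218 = 0.211009.
Pooled p̂ = (406+46)/(1332+218) = 452/1550 = 0.291613.
SE = √(p̂(1−p̂)(1/n₁+1/n₂)) = √(0.291613·0.708387·0.00533791) = √(0.00110268) = 0.033207.
z = (0.304805 − 0.211009)/0.033207 = 0.093796/0.033207 = 2.8246.

z = 2.8246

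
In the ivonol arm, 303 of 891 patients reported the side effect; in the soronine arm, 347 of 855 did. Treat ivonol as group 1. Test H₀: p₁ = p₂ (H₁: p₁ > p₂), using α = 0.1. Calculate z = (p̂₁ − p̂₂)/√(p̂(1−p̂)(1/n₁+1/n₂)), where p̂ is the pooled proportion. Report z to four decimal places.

p̂₁ = 303/891 = 0.340067, p̂₂ = 347/855 = 0.405848.
Pooled p̂ = (303+347)/(891+855) = 650/1746 = 0.372279.
SE = √(p̂(1−p̂)(1/n₁+1/n₂)) = √(0.372279·0.627721·0.00229193) = √(0.000535594) = 0.023143.
z = (0.340067 − 0.405848)/0.023143 = -0.065781/0.023143 = -2.8424.
p-value = P(Z > -2.842) ≈ 0.9978; since p > α = 0.1, fail to reject H₀.

z = -2.8424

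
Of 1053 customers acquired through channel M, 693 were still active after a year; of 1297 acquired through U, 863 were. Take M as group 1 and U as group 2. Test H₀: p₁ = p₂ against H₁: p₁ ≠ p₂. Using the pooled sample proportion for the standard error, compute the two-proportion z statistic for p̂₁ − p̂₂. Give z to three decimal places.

p̂₁ = 693/1053 ≈ 0.65812, p̂₂ = 863/1297 ≈ 0.66538.
Pooled p̂ = (693+863)/(1053+1297) = 1556/2350 = 0.66213.
SE = √(p̂(1−p̂)(1/n₁+1/n₂)) = √(0.66213·0.33787·0.00172068) = √(0.000384941) = 0.01962.
z = (0.65812 − 0.66538)/0.01962 = -0.00726/0.01962 = -0.370.
Two-sided p-value ≈ 2·Φ(−0.370) = 0.7113.

z = -0.370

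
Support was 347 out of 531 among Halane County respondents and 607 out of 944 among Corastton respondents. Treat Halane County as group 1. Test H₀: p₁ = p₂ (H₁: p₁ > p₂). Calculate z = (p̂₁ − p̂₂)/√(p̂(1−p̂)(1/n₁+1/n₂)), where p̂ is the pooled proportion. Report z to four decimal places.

p̂₁ = 347/531 = 0.653484, p̂₂ = 607/944 = 0.643008.
Pooled p̂ = (347+607)/(531+944) = 954/1475 = 0.646780.
SE = √(0.228456 × 0.00294256) = 0.025928.
z = (0.653484 − 0.643008)/0.025928 = 0.010476/0.025928 = 0.4040.
p-value = P(Z > 0.404) ≈ 0.3431.

z = 0.4040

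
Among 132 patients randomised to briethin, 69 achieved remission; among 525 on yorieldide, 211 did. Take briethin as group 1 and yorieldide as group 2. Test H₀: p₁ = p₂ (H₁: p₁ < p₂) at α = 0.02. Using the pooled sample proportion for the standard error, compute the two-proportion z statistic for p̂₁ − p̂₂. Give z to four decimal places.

p̂₁ = 69/132 ≈ 0.522727, p̂₂ = 211/525 ≈ 0.401905.
Pooled p̂ = (69+211)/(132+525) = 280/657 = 0.426180.
SE = √(0.244551 × 0.00948052) = 0.048150.
z = (0.522727 − 0.401905)/0.048150 = 0.120822/0.048150 = 2.5093.
p-value = P(Z < 2.509) ≈ 0.9940, so at α = 0.02 we fail to reject H₀.

z = 2.5093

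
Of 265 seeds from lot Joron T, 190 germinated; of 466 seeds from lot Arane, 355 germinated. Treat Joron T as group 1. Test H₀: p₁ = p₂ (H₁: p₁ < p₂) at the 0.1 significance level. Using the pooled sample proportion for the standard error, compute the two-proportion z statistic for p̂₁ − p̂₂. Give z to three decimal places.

p̂₁ = 190/265 = 0.71698, p̂₂ = 355/466 = 0.76180.
Pooled p̂ = (190+355)/(265+466) = 545/731 = 0.74555.
SE = √(p̂(1−p̂)(1/n₁+1/n₂)) = √(0.74555·0.25445·0.00591951) = √(0.00112295) = 0.03351.
z = (0.71698 − 0.76180)/0.03351 = -0.04482/0.03351 = -1.338.
p-value = P(Z < -1.338) ≈ 0.0905; since p < α = 0.1, reject H₀.

z = -1.338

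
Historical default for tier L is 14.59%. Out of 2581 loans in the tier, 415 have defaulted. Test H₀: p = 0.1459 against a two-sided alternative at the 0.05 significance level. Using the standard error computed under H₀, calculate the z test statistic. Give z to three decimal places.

p̂ = 415/2581 ≈ 0.160790.
SE = √(p₀(1−p₀)/n) = √(0.12461/2581) = 0.006948.
z = (0.160790 − 0.1459)/0.006948 = 0.014890/0.006948 = 2.143.
Two-sided p-value ≈ 2·Φ(−2.143) = 0.0321, so at α = 0.05 we reject H₀.

z = 2.143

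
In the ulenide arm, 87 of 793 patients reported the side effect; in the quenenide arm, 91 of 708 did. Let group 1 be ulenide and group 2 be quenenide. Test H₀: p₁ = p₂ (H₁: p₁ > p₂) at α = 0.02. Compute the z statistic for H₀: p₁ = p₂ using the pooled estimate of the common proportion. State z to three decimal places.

p̂₁ = 87/793 ≈ 0.10971, p̂₂ = 91/708 ≈ 0.12853.
Pooled p̂ = (87+91)/(793+708) = 178/1501 = 0.11859.
SE = √(0.104525 × 0.00267346) = 0.01672.
z = (0.10971 − 0.12853)/0.01672 = -0.01882/0.01672 = -1.126.
p-value = P(Z > -1.126) ≈ 0.8699. With α = 0.02, fail to reject H₀.

z = -1.126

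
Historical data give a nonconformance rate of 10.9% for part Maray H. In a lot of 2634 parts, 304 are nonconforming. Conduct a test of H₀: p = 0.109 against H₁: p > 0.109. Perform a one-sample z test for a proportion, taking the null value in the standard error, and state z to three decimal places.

p̂ = 304/2634 = 0.11541.
Standard error under H₀: √(0.109×0.891/2634) = 0.00607.
z = (0.11541 − 0.109)/0.00607 = 0.00641/0.00607 = 1.056.
p-value = P(Z > 1.056) ≈ 0.1454.

z = 1.056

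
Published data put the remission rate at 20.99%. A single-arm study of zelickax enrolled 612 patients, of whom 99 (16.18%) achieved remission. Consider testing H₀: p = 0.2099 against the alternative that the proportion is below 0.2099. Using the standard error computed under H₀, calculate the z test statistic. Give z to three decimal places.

p̂ = 99/612 ≈ 0.161765.
SE = √(p₀(1−p₀)/n) = √(0.16584/612) = 0.016462.
z = (0.161765 − 0.2099)/0.016462 = -0.048135/0.016462 = -2.924.
p-value = P(Z < -2.924) ≈ 0.0017.

z = -2.924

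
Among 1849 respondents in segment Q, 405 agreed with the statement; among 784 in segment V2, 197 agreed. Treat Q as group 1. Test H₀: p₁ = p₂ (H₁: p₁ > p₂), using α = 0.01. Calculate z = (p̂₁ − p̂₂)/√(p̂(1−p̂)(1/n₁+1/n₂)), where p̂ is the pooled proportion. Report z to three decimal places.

z = -1.801

p̂₁ = 405/1849 ≈ 0.21904, p̂₂ = 197/784 ≈ 0.25128.
Pooled p̂ = (405+197)/(1849+784) = 602/2633 = 0.22864.
SE = √(p̂(1−p̂)(1/n₁+1/n₂)) = √(0.22864·0.77136·0.00181634) = √(0.000320334) = 0.01790.
z = (0.21904 − 0.25128)/0.01790 = -0.03224/0.01790 = -1.801.
p-value = P(Z > -1.801) ≈ 0.9642; since p > α = 0.01, fail to reject H₀.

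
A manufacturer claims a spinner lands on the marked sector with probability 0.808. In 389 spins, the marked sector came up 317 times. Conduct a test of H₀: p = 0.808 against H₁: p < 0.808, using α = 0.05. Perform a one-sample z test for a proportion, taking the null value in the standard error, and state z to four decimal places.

p̂ = 317/389 ≈ 0.814910.
Under H₀, SE = √(0.808·0.192/389) = √(0.000398807) = 0.019970.
z = (0.814910 − 0.808)/0.019970 = 0.006910/0.019970 = 0.3460.
p-value = P(Z < 0.346) ≈ 0.6353. With α = 0.05, fail to reject H₀.

z = 0.3460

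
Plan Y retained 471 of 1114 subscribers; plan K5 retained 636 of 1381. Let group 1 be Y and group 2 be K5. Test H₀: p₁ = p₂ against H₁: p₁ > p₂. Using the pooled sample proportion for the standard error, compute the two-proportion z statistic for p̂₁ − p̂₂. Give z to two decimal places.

z = -1.89

p̂₁ = 471/1114 ≈ 0.42280, p̂₂ = 636/1381 ≈ 0.46054.
Pooled p̂ = (471+636)/(1114+1381) = 1107/2495 = 0.44369.
SE = √(0.246829 × 0.00162178) = 0.02001.
z = (0.42280 − 0.46054)/0.02001 = -0.03774/0.02001 = -1.89.
p-value = P(Z > -1.886) ≈ 0.9704.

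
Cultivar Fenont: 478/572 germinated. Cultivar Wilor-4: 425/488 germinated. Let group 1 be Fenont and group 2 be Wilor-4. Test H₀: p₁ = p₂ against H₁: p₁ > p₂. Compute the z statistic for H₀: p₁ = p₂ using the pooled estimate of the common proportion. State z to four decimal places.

z = -1.6098

p̂₁ = 478/572 = 0.835664, p̂₂ = 425/488 = 0.870902.
Pooled p̂ = (478+425)/(572+488) = 903/1060 = 0.851887.
SE = √(p̂(1−p̂)(1/n₁+1/n₂)) = √(0.851887·0.148113·0.00379743) = √(0.000479144) = 0.021889.
z = (0.835664 − 0.870902)/0.021889 = -0.035238/0.021889 = -1.6098.
p-value = P(Z > -1.610) ≈ 0.9463.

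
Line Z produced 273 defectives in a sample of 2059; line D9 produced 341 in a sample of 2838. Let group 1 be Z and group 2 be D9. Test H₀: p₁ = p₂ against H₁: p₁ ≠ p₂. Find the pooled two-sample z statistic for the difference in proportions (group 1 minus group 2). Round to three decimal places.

z = 1.297

p̂₁ = 273/2059 ≈ 0.132589, p̂₂ = 341/2838 ≈ 0.120155.
Pooled p̂ = (273+341)/(2059+2838) = 614/4897 = 0.125383.
SE = √(0.109662 × 0.000838033) = 0.009586.
z = (0.132589 − 0.120155)/0.009586 = 0.012434/0.009586 = 1.297.
Two-sided p-value ≈ 2·Φ(−1.297) = 0.1946.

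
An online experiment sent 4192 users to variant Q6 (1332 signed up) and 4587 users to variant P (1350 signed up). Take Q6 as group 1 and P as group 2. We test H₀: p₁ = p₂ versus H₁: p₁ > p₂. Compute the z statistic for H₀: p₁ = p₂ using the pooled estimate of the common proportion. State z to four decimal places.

z = 2.3814

p̂₁ = 1332/4192 = 0.317748, p̂₂ = 1350/4587 = 0.294310.
Pooled p̂ = (1332+1350)/(4192+4587) = 2682/8779 = 0.305502.
SE = √(0.21217 × 0.000456557) = 0.009842.
z = (0.317748 − 0.294310)/0.009842 = 0.023438/0.009842 = 2.3814.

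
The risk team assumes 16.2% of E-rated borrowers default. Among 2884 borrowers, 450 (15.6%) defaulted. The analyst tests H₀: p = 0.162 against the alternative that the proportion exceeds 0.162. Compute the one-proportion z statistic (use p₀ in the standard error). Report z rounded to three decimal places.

p̂ = 450/2884 = 0.15603.
Standard error under H₀: √(0.162×0.838/2884) = 0.00686.
z = (0.15603 − 0.162)/0.00686 = -0.00597/0.00686 = -0.870.
p-value = P(Z > -0.870) ≈ 0.8078.

z = -0.870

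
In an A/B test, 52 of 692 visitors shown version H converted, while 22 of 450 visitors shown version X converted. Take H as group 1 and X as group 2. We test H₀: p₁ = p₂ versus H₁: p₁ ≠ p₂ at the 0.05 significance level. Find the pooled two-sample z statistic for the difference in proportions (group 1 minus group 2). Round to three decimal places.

z = 1.761

p̂₁ = 52/692 = 0.07514, p̂₂ = 22/450 = 0.04889.
Pooled p̂ = (52+22)/(692+450) = 74/1142 = 0.06480.
SE = √(p̂(1−p̂)(1/n₁+1/n₂)) = √(0.06480·0.93520·0.00366731) = √(0.000222238) = 0.01491.
z = (0.07514 − 0.04889)/0.01491 = 0.02625/0.01491 = 1.761.
Two-sided p-value ≈ 2·Φ(−1.761) = 0.0782; since p > α = 0.05, fail to reject H₀.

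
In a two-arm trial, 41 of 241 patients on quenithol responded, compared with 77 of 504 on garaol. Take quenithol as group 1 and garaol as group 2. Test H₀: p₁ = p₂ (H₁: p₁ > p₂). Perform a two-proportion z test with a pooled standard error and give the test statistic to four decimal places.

p̂₁ = 41/241 = 0.1701245, p̂₂ = 77/504 = 0.1527778.
Pooled p̂ = (41+77)/(241+504) = 118/745 = 0.1583893.
SE = √(p̂(1−p̂)(1/n₁+1/n₂)) = √(0.1583893·0.8416107·0.0061335) = √(0.000817609) = 0.0285939.
z = (0.1701245 − 0.1527778)/0.0285939 = 0.0173467/0.0285939 = 0.6067.

z = 0.6067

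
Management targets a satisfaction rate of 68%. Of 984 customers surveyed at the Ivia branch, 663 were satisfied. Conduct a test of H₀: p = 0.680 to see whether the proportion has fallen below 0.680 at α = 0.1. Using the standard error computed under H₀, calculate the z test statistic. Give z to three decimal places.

p̂ = 663/984 ≈ 0.67378.
SE = √(p₀(1−p₀)/n) = √(0.2176/984) = 0.01487.
z = (0.67378 − 0.68)/0.01487 = -0.00622/0.01487 = -0.418.
p-value = P(Z < -0.418) ≈ 0.3379, so at α = 0.1 we fail to reject H₀.

z = -0.418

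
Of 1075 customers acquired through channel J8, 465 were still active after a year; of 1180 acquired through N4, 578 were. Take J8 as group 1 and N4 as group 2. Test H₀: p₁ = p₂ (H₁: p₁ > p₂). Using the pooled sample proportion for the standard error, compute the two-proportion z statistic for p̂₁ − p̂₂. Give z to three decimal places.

p̂₁ = 465/1075 ≈ 0.432558, p̂₂ = 578/1180 ≈ 0.489831.
Pooled p̂ = (465+578)/(1075+1180) = 1043/2255 = 0.462528.
SE = √(0.248596 × 0.00177769) = 0.021022.
z = (0.432558 − 0.489831)/0.021022 = -0.057273/0.021022 = -2.724.

z = -2.724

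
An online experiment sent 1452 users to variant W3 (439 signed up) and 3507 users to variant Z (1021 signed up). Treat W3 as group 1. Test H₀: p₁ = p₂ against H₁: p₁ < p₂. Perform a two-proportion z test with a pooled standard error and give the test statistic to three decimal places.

p̂₁ = 439/1452 = 0.30234, p̂₂ = 1021/3507 = 0.29113.
Pooled p̂ = (439+1021)/(1452+3507) = 1460/4959 = 0.29441.
SE = √(0.207734 × 0.000973849) = 0.01422.
z = (0.30234 − 0.29113)/0.01422 = 0.01121/0.01422 = 0.788.
p-value = P(Z < 0.788) ≈ 0.7847.

z = 0.788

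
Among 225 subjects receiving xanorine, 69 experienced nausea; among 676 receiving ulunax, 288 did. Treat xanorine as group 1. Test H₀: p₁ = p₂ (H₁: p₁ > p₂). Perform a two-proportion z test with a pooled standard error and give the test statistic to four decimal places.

p̂₁ = 69/225 = 0.306667, p̂₂ = 288/676 = 0.426036.
Pooled p̂ = (69+288)/(225+676) = 357/901 = 0.396226.
SE = √(0.239231 × 0.00592373) = 0.037645.
z = (0.306667 − 0.426036)/0.037645 = -0.119369/0.037645 = -3.1709.
p-value = P(Z > -3.171) ≈ 0.9992.

z = -3.1709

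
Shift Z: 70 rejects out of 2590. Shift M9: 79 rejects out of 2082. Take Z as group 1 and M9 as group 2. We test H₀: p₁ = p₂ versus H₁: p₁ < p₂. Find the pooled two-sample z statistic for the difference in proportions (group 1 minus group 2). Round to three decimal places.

z = -2.111

p̂₁ = 70/2590 = 0.027027, p̂₂ = 79/2082 = 0.037944.
Pooled p̂ = (70+79)/(2590+2082) = 149/4672 = 0.031892.
SE = √(0.030875 × 0.000866408) = 0.005172.
z = (0.027027 − 0.037944)/0.005172 = -0.010917/0.005172 = -2.111.
p-value = P(Z < -2.111) ≈ 0.0174.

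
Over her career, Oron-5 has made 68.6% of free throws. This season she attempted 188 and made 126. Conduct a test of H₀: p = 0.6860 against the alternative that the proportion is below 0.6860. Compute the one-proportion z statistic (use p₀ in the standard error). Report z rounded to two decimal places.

p̂ = 126/188 = 0.6702.
Standard error under H₀: √(0.686×0.314/188) = 0.0338.
z = (0.6702 − 0.686)/0.0338 = -0.0158/0.0338 = -0.47.
p-value = P(Z < -0.466) ≈ 0.3205.

z = -0.47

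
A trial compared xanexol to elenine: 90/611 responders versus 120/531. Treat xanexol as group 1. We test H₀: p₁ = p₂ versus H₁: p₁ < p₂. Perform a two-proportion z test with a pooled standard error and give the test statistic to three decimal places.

z = -3.424

p̂₁ = 90/611 = 0.14730, p̂₂ = 120/531 = 0.22599.
Pooled p̂ = (90+120)/(611+531) = 210/1142 = 0.18389.
SE = √(0.150073 × 0.0035199) = 0.02298.
z = (0.14730 − 0.22599)/0.02298 = -0.07869/0.02298 = -3.424.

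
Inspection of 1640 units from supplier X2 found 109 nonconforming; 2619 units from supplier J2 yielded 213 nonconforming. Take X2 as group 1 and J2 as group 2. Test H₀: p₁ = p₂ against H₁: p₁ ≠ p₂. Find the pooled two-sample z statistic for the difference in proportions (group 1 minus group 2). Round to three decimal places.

p̂₁ = 109/1640 = 0.066463, p̂₂ = 213/2619 = 0.081329.
Pooled p̂ = (109+213)/(1640+2619) = 322/4259 = 0.075605.
SE = √(p̂(1−p̂)(1/n₁+1/n₂)) = √(0.075605·0.924395·0.000991581) = √(6.93002e-05) = 0.008325.
z = (0.066463 − 0.081329)/0.008325 = -0.014866/0.008325 = -1.786.
Two-sided p-value ≈ 2·Φ(−1.786) = 0.0741.

z = -1.786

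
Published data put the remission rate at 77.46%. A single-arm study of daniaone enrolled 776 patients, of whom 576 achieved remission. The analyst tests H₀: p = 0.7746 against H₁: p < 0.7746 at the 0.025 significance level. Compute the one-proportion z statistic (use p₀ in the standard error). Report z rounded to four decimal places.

p̂ = 576/776 ≈ 0.742268.
Under H₀, SE = √(0.7746·0.2254/776) = √(0.000224993) = 0.015000.
z = (0.742268 − 0.7746)/0.015000 = -0.032332/0.015000 = -2.1555.
p-value = P(Z < -2.155) ≈ 0.0156; since p < α = 0.025, reject H₀.

z = -2.1555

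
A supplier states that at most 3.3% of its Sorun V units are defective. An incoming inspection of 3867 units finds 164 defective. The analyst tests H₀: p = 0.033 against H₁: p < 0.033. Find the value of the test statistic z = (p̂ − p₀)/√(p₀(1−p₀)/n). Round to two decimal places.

z = 3.28

p̂ = 164/3867 = 0.04241.
Under H₀, SE = √(0.033·0.967/3867) = √(8.25213e-06) = 0.00287.
z = (0.04241 − 0.033)/0.00287 = 0.00941/0.00287 = 3.28.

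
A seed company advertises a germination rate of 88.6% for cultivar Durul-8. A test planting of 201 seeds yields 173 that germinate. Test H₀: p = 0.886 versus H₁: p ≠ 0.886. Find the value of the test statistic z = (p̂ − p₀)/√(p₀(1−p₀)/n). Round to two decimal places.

p̂ = 173/201 ≈ 0.8607.
SE = √(p₀(1−p₀)/n) = √(0.101/201) = 0.0224.
z = (0.8607 − 0.886)/0.0224 = -0.0253/0.0224 = -1.13.
Two-sided p-value ≈ 2·Φ(−1.129) = 0.2590.

z = -1.13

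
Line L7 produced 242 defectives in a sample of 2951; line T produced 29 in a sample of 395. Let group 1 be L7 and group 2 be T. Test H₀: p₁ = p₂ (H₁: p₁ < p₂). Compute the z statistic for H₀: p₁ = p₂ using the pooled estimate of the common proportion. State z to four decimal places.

p̂₁ = 242/2951 ≈ 0.0820061, p̂₂ = 29/395 ≈ 0.0734177.
Pooled p̂ = (242+29)/(2951+395) = 271/3346 = 0.0809922.
SE = √(p̂(1−p̂)(1/n₁+1/n₂)) = √(0.0809922·0.9190078·0.00287051) = √(0.000213659) = 0.0146171.
z = (0.0820061 − 0.0734177)/0.0146171 = 0.0085884/0.0146171 = 0.5876.
p-value = P(Z < 0.588) ≈ 0.7216.

z = 0.5876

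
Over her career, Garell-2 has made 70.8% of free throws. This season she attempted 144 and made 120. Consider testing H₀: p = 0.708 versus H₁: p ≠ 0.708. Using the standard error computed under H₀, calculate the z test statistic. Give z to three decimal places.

p̂ = 120/144 ≈ 0.83333.
Standard error under H₀: √(0.708×0.292/144) = 0.03789.
z = (0.83333 − 0.708)/0.03789 = 0.12533/0.03789 = 3.308.
Two-sided p-value ≈ 2·Φ(−3.308) = 0.0009.

z = 3.308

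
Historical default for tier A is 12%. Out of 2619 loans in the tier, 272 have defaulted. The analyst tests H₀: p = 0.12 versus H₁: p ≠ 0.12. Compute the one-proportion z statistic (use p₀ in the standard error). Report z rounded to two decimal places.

p̂ = 272/2619 ≈ 0.10386.
Standard error under H₀: √(0.12×0.88/2619) = 0.00635.
z = (0.10386 − 0.12)/0.00635 = -0.01614/0.00635 = -2.54.
Two-sided p-value ≈ 2·Φ(−2.542) = 0.0110.

z = -2.54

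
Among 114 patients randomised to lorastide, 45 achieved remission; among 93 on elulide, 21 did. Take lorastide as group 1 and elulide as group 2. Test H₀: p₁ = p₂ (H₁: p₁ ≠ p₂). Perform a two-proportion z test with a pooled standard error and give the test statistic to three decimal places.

p̂₁ = 45/114 ≈ 0.39474, p̂₂ = 21/93 ≈ 0.22581.
Pooled p̂ = (45+21)/(114+93) = 66/207 = 0.31884.
SE = √(0.217181 × 0.0195246) = 0.06512.
z = (0.39474 − 0.22581)/0.06512 = 0.16893/0.06512 = 2.594.
p-value = 2·P(Z > 2.594) ≈ 0.0095.

z = 2.594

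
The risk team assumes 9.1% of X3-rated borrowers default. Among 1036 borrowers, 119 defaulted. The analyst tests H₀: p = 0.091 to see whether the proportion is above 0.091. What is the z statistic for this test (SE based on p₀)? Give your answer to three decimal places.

z = 2.671

p̂ = 119/1036 ≈ 0.114865.
Standard error under H₀: √(0.091×0.909/1036) = 0.008936.
z = (0.114865 − 0.091)/0.008936 = 0.023865/0.008936 = 2.671.
p-value = P(Z > 2.671) ≈ 0.0038.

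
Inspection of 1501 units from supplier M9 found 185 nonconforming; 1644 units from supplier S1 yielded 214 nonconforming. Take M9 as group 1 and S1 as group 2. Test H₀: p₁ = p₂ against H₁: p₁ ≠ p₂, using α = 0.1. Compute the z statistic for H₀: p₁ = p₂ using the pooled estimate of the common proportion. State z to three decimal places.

p̂₁ = 185/1501 ≈ 0.12325, p̂₂ = 214/1644 ≈ 0.13017.
Pooled p̂ = (185+214)/(1501+1644) = 399/3145 = 0.12687.
SE = √(p̂(1−p̂)(1/n₁+1/n₂)) = √(0.12687·0.87313·0.0012745) = √(0.000141179) = 0.01188.
z = (0.12325 − 0.13017)/0.01188 = -0.00692/0.01188 = -0.582.
Two-sided p-value ≈ 2·Φ(−0.582) = 0.5603; since p > α = 0.1, fail to reject H₀.

z = -0.582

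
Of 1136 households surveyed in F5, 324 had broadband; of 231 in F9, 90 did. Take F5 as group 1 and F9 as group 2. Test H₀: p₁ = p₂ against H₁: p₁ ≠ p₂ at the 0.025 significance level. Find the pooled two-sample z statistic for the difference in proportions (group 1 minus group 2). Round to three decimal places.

p̂₁ = 324/1136 = 0.28521, p̂₂ = 90/231 = 0.38961.
Pooled p̂ = (324+90)/(1136+231) = 414/1367 = 0.30285.
SE = √(0.211133 × 0.00520929) = 0.03316.
z = (0.28521 − 0.38961)/0.03316 = -0.10440/0.03316 = -3.148.
Two-sided p-value ≈ 2·Φ(−3.148) = 0.0016; since p < α = 0.025, reject H₀.

z = -3.148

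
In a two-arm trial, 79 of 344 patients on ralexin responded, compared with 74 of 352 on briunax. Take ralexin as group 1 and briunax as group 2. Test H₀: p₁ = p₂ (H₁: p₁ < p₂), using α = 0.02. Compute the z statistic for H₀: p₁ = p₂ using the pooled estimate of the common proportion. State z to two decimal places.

z = 0.62

p̂₁ = 79/344 ≈ 0.2297, p̂₂ = 74/352 ≈ 0.2102.
Pooled p̂ = (79+74)/(344+352) = 153/696 = 0.2198.
SE = √(0.171503 × 0.00574789) = 0.0314.
z = (0.2297 − 0.2102)/0.0314 = 0.0195/0.0314 = 0.62.
p-value = P(Z < 0.619) ≈ 0.7319, so at α = 0.02 we fail to reject H₀.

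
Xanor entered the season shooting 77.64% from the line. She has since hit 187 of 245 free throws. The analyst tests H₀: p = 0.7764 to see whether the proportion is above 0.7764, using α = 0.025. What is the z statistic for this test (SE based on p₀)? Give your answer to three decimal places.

p̂ = 187/245 = 0.76327.
Standard error under H₀: √(0.7764×0.2236/245) = 0.02662.
z = (0.76327 − 0.7764)/0.02662 = -0.01313/0.02662 = -0.493.
p-value = P(Z > -0.493) ≈ 0.6891. With α = 0.025, fail to reject H₀.

z = -0.493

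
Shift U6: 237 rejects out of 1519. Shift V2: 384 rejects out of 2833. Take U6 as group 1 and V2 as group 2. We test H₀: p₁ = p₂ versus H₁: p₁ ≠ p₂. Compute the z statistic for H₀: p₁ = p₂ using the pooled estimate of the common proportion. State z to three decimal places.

z = 1.841

p̂₁ = 237/1519 = 0.15602, p̂₂ = 384/2833 = 0.13555.
Pooled p̂ = (237+384)/(1519+2833) = 621/4352 = 0.14269.
SE = √(p̂(1−p̂)(1/n₁+1/n₂)) = √(0.14269·0.85731·0.00101131) = √(0.000123715) = 0.01112.
z = (0.15602 − 0.13555)/0.01112 = 0.02047/0.01112 = 1.841.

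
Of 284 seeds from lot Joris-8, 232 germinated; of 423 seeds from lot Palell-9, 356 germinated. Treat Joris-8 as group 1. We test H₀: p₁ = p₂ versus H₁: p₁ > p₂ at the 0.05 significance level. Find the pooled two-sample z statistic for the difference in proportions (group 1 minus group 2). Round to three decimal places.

z = -0.861

p̂₁ = 232/284 = 0.81690, p̂₂ = 356/423 = 0.84161.
Pooled p̂ = (232+356)/(284+423) = 588/707 = 0.83168.
SE = √(p̂(1−p̂)(1/n₁+1/n₂)) = √(0.83168·0.16832·0.00588519) = √(0.000823846) = 0.02870.
z = (0.81690 − 0.84161)/0.02870 = -0.02471/0.02870 = -0.861.
p-value = P(Z > -0.861) ≈ 0.8053; since p > α = 0.05, fail to reject H₀.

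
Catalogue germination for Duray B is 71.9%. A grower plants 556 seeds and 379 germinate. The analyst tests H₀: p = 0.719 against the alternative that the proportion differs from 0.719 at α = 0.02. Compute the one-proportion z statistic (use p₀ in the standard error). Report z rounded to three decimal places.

z = -1.959

p̂ = 379/556 = 0.681655.
SE = √(p₀(1−p₀)/n) = √(0.20204/556) = 0.019063.
z = (0.681655 − 0.719)/0.019063 = -0.037345/0.019063 = -1.959.
Two-sided p-value ≈ 2·Φ(−1.959) = 0.0501. With α = 0.02, fail to reject H₀.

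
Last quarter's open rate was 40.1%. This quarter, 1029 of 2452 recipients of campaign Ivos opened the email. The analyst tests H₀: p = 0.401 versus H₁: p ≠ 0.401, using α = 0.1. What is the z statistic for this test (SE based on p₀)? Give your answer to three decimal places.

z = 1.885

p̂ = 1029/2452 = 0.41966.
Under H₀, SE = √(0.401·0.599/2452) = √(9.79604e-05) = 0.00990.
z = (0.41966 − 0.401)/0.00990 = 0.01866/0.00990 = 1.885.
p-value = 2·P(Z > 1.885) ≈ 0.0594, so at α = 0.1 we reject H₀.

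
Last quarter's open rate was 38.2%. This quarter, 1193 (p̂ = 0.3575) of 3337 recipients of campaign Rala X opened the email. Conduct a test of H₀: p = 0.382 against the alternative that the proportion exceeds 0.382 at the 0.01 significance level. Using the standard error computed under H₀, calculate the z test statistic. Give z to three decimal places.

p̂ = 1193/3337 = 0.35751.
SE = √(p₀(1−p₀)/n) = √(0.23608/3337) = 0.00841.
z = (0.35751 − 0.382)/0.00841 = -0.02449/0.00841 = -2.912.
p-value = P(Z > -2.912) ≈ 0.9982; since p > α = 0.01, fail to reject H₀.

z = -2.912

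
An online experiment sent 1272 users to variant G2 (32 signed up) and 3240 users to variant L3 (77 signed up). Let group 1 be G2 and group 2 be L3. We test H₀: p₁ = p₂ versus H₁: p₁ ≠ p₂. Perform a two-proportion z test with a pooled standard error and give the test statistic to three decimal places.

p̂₁ = 32/1272 = 0.02516, p̂₂ = 77/3240 = 0.02377.
Pooled p̂ = (32+77)/(1272+3240) = 109/4512 = 0.02416.
SE = √(0.0235742 × 0.00109481) = 0.00508.
z = (0.02516 − 0.02377)/0.00508 = 0.00139/0.00508 = 0.274.

z = 0.274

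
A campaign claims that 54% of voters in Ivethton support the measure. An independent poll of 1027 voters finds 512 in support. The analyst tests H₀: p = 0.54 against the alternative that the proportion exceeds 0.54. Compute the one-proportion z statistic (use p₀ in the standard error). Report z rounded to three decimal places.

p̂ = 512/1027 = 0.49854.
Under H₀, SE = √(0.54·0.46/1027) = √(0.00024187) = 0.01555.
z = (0.49854 − 0.54)/0.01555 = -0.04146/0.01555 = -2.666.
p-value = P(Z > -2.666) ≈ 0.9962.

z = -2.666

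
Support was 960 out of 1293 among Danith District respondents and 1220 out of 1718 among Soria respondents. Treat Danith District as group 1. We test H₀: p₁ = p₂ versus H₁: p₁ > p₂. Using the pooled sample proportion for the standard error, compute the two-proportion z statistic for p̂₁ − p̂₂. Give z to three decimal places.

p̂₁ = 960/1293 = 0.742459, p̂₂ = 1220/1718 = 0.710128.
Pooled p̂ = (960+1220)/(1293+1718) = 2180/3011 = 0.724012.
SE = √(p̂(1−p̂)(1/n₁+1/n₂)) = √(0.724012·0.275988·0.00135547) = √(0.000270848) = 0.016457.
z = (0.742459 − 0.710128)/0.016457 = 0.032331/0.016457 = 1.965.
p-value = P(Z > 1.965) ≈ 0.0247.

z = 1.965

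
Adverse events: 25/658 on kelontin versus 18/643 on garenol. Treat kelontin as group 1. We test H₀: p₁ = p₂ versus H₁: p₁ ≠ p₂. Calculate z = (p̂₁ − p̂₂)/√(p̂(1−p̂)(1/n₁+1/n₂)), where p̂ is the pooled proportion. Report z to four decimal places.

z = 1.0088

p̂₁ = 25/658 ≈ 0.037994, p̂₂ = 18/643 ≈ 0.027994.
Pooled p̂ = (25+18)/(658+643) = 43/1301 = 0.033051.
SE = √(p̂(1−p̂)(1/n₁+1/n₂)) = √(0.033051·0.966949·0.00307497) = √(9.82732e-05) = 0.009913.
z = (0.037994 − 0.027994)/0.009913 = 0.010000/0.009913 = 1.0088.
Two-sided p-value ≈ 2·Φ(−1.009) = 0.3131.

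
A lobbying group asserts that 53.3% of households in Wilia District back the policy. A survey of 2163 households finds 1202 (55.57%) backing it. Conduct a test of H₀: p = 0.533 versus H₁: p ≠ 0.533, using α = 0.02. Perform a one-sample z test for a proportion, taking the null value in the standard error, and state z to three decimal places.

p̂ = 1202/2163 ≈ 0.555710.
SE = √(p₀(1−p₀)/n) = √(0.24891/2163) = 0.010727.
z = (0.555710 − 0.533)/0.010727 = 0.022710/0.010727 = 2.117.
Two-sided p-value ≈ 2·Φ(−2.117) = 0.0343, so at α = 0.02 we fail to reject H₀.

z = 2.117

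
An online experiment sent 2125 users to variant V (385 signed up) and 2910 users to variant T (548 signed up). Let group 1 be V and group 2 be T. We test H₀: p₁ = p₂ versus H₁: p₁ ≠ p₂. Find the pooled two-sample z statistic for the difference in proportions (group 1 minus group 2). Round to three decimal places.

p̂₁ = 385/2125 = 0.18118, p̂₂ = 548/2910 = 0.18832.
Pooled p̂ = (385+548)/(2125+2910) = 933/5035 = 0.18530.
SE = √(0.150966 × 0.000814231) = 0.01109.
z = (0.18118 − 0.18832)/0.01109 = -0.00714/0.01109 = -0.644.

z = -0.644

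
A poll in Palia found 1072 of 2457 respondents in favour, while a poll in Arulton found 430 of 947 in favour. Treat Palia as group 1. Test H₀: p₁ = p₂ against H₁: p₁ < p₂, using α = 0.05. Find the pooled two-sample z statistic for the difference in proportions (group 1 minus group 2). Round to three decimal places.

z = -0.935

p̂₁ = 1072/2457 = 0.436304, p̂₂ = 430/947 = 0.454065.
Pooled p̂ = (1072+430)/(2457+947) = 1502/3404 = 0.441246.
SE = √(0.246548 × 0.00146297) = 0.018992.
z = (0.436304 − 0.454065)/0.018992 = -0.017761/0.018992 = -0.935.
p-value = P(Z < -0.935) ≈ 0.1748; since p > α = 0.05, fail to reject H₀.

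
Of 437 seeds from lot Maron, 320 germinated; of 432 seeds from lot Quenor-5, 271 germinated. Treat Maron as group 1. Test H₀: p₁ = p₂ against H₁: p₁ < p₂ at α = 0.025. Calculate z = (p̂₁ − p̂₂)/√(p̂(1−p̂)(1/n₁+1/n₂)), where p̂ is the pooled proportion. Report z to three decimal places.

z = 3.316

p̂₁ = 320/437 ≈ 0.73227, p̂₂ = 271/432 ≈ 0.62731.
Pooled p̂ = (320+271)/(437+432) = 591/869 = 0.68009.
SE = √(0.217567 × 0.00460314) = 0.03165.
z = (0.73227 − 0.62731)/0.03165 = 0.10496/0.03165 = 3.316.
p-value = P(Z < 3.316) ≈ 0.9995, so at α = 0.025 we fail to reject H₀.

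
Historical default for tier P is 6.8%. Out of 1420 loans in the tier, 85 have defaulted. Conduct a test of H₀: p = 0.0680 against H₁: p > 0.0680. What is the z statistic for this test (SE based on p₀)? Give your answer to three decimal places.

p̂ = 85/1420 = 0.05986.
Under H₀, SE = √(0.068·0.932/1420) = √(4.4631e-05) = 0.00668.
z = (0.05986 − 0.068)/0.00668 = -0.00814/0.00668 = -1.219.

z = -1.219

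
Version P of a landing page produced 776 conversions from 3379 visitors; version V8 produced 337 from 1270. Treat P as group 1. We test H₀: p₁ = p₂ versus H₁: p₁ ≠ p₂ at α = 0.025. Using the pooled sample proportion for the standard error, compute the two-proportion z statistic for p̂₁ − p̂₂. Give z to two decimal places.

p̂₁ = 776/3379 ≈ 0.22965, p̂₂ = 337/1270 ≈ 0.26535.
Pooled p̂ = (776+337)/(3379+1270) = 1113/4649 = 0.23941.
SE = √(p̂(1−p̂)(1/n₁+1/n₂)) = √(0.23941·0.76059·0.00108335) = √(0.000197268) = 0.01405.
z = (0.22965 − 0.26535)/0.01405 = -0.03570/0.01405 = -2.54.
p-value = 2·P(Z > 2.542) ≈ 0.0110; since p < α = 0.025, reject H₀.

z = -2.54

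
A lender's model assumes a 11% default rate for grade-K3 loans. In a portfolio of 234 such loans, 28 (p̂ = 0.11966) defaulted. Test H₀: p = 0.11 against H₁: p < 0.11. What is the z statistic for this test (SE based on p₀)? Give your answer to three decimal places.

z = 0.472

p̂ = 28/234 = 0.11966.
Under H₀, SE = √(0.11·0.89/234) = √(0.000418376) = 0.02045.
z = (0.11966 − 0.11)/0.02045 = 0.00966/0.02045 = 0.472.
p-value = P(Z < 0.472) ≈ 0.6816.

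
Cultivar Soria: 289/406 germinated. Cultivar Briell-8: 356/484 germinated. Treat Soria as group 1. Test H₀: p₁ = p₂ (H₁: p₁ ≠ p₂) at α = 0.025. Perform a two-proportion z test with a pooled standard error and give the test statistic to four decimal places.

p̂₁ = 289/406 = 0.711823, p̂₂ = 356/484 = 0.735537.
Pooled p̂ = (289+356)/(406+484) = 645/890 = 0.724719.
SE = √(p̂(1−p̂)(1/n₁+1/n₂)) = √(0.724719·0.275281·0.00452917) = √(0.000903575) = 0.030060.
z = (0.711823 − 0.735537)/0.030060 = -0.023714/0.030060 = -0.7889.
p-value = 2·P(Z > 0.789) ≈ 0.4302. With α = 0.025, fail to reject H₀.

z = -0.7889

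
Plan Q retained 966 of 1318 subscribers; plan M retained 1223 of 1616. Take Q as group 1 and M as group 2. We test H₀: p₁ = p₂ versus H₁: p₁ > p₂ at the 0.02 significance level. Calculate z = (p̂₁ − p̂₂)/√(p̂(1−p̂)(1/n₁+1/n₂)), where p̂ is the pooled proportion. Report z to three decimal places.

p̂₁ = 966/1318 = 0.732929, p̂₂ = 1223/1616 = 0.756807.
Pooled p̂ = (966+1223)/(1318+1616) = 2189/2934 = 0.746080.
SE = √(p̂(1−p̂)(1/n₁+1/n₂)) = √(0.746080·0.253920·0.00137754) = √(0.000260967) = 0.016154.
z = (0.732929 − 0.756807)/0.016154 = -0.023878/0.016154 = -1.478.
p-value = P(Z > -1.478) ≈ 0.9303; since p > α = 0.02, fail to reject H₀.

z = -1.478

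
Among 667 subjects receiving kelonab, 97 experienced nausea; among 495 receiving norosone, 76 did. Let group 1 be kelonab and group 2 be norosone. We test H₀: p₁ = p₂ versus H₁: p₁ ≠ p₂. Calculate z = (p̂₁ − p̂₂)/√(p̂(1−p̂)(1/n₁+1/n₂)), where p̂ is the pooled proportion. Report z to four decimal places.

z = -0.3839

p̂₁ = 97/667 = 0.145427, p̂₂ = 76/495 = 0.153535.
Pooled p̂ = (97+76)/(667+495) = 173/1162 = 0.148881.
SE = √(p̂(1−p̂)(1/n₁+1/n₂)) = √(0.148881·0.851119·0.00351945) = √(0.00044597) = 0.021118.
z = (0.145427 − 0.153535)/0.021118 = -0.008108/0.021118 = -0.3839.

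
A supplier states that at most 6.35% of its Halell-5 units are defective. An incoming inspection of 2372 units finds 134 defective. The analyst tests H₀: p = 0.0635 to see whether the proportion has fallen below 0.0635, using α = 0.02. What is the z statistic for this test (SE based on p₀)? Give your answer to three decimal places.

p̂ = 134/2372 = 0.056492.
Standard error under H₀: √(0.0635×0.9365/2372) = 0.005007.
z = (0.056492 − 0.0635)/0.005007 = -0.007008/0.005007 = -1.400.
p-value = P(Z < -1.400) ≈ 0.0808; since p > α = 0.02, fail to reject H₀.

z = -1.400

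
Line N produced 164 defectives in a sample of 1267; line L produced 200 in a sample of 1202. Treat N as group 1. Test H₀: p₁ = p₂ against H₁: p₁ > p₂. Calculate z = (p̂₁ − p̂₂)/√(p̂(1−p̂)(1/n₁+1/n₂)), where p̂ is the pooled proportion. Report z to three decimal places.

z = -2.588

p̂₁ = 164/1267 ≈ 0.129440, p̂₂ = 200/1202 ≈ 0.166389.
Pooled p̂ = (164+200)/(1267+1202) = 364/2469 = 0.147428.
SE = √(p̂(1−p̂)(1/n₁+1/n₂)) = √(0.147428·0.852572·0.00162121) = √(0.000203775) = 0.014275.
z = (0.129440 − 0.166389)/0.014275 = -0.036949/0.014275 = -2.588.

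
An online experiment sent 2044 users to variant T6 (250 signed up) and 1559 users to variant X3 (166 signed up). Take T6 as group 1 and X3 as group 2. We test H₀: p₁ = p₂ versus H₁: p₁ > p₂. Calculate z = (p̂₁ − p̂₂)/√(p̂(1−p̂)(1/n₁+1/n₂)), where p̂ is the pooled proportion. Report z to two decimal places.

p̂₁ = 250/2044 = 0.12231, p̂₂ = 166/1559 = 0.10648.
Pooled p̂ = (250+166)/(2044+1559) = 416/3603 = 0.11546.
SE = √(0.102128 × 0.00113067) = 0.01075.
z = (0.12231 − 0.10648)/0.01075 = 0.01583/0.01075 = 1.47.

z = 1.47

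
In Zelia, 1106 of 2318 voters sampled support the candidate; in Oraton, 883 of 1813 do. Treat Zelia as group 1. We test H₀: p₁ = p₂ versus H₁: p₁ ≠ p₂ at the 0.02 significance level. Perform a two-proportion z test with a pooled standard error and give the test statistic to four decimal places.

p̂₁ = 1106/2318 = 0.4771355, p̂₂ = 883/1813 = 0.4870381.
Pooled p̂ = (1106+883)/(2318+1813) = 1989/4131 = 0.4814815.
SE = √(0.249657 × 0.000982978) = 0.0156655.
z = (0.4771355 − 0.4870381)/0.0156655 = -0.0099026/0.0156655 = -0.6321.
Two-sided p-value ≈ 2·Φ(−0.632) = 0.5273; since p > α = 0.02, fail to reject H₀.

z = -0.6321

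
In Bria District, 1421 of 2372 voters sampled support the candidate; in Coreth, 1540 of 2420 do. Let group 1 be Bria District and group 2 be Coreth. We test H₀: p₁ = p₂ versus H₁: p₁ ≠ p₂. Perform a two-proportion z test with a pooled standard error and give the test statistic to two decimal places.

p̂₁ = 1421/2372 ≈ 0.5991, p̂₂ = 1540/2420 ≈ 0.6364.
Pooled p̂ = (1421+1540)/(2372+2420) = 2961/4792 = 0.6179.
SE = √(p̂(1−p̂)(1/n₁+1/n₂)) = √(0.6179·0.3821·0.000834808) = √(0.000197097) = 0.0140.
z = (0.5991 − 0.6364)/0.0140 = -0.0373/0.0140 = -2.66.

z = -2.66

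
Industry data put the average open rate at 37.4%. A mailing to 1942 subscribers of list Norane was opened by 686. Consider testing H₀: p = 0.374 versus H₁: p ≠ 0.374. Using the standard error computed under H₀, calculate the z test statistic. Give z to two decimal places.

z = -1.89

p̂ = 686/1942 = 0.3532.
Under H₀, SE = √(0.374·0.626/1942) = √(0.000120558) = 0.0110.
z = (0.3532 − 0.374)/0.0110 = -0.0208/0.0110 = -1.89.
Two-sided p-value ≈ 2·Φ(−1.890) = 0.0587.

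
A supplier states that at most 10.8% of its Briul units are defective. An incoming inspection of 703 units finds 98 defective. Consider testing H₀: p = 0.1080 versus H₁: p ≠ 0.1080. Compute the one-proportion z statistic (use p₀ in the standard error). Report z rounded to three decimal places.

p̂ = 98/703 ≈ 0.139403.
Under H₀, SE = √(0.108·0.892/703) = √(0.000137036) = 0.011706.
z = (0.139403 − 0.108)/0.011706 = 0.031403/0.011706 = 2.683.

z = 2.683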